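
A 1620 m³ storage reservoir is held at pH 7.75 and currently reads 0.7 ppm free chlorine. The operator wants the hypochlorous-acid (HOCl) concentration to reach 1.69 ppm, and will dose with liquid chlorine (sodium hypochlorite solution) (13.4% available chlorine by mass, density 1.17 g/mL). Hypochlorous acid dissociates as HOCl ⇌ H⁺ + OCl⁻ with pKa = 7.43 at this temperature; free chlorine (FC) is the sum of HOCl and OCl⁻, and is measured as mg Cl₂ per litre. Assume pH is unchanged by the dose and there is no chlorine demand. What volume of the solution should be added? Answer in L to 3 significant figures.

Volume: 1620 m³ = 1,620,000 L.
[OCl⁻]/[HOCl] = 10^(pH − pKa) = 10^(7.75 − 7.43) = 2.089; fraction as HOCl = 1/(1 + 2.089) = 0.3237.
Free chlorine required for 1.69 ppm HOCl: 1.69 / 0.3237 = 5.221 ppm.
FC to add: 5.221 − 0.7 = 4.521 mg/L as Cl₂.
Cl₂ equivalent: 4.521 mg/L × 1,620,000 L = 7324 g.
Product at 13.4% available Cl: 7324 / 0.134 = 54,660 g.
Volume: 54,660 g ÷ 1.17 g/mL = 46,710 mL.

46.7 L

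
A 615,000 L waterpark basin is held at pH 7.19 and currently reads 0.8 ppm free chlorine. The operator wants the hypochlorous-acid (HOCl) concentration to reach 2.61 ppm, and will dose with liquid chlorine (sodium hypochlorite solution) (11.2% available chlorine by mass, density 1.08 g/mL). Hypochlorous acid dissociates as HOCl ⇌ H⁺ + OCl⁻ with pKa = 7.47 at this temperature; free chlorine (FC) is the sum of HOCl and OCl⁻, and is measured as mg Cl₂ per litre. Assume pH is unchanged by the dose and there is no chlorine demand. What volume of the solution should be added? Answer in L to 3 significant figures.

[OCl⁻]/[HOCl] = 10^(pH − pKa) = 10^(7.19 − 7.47) = 0.5248; fraction as HOCl = 1/(1 + 0.5248) = 0.6558.
Free chlorine required for 2.61 ppm HOCl: 2.61 / 0.6558 = 3.98 ppm.
FC to add: 3.98 − 0.8 = 3.18 mg/L as Cl₂.
Cl₂ equivalent: 3.18 mg/L × 615,000 L = 1956 g.
Product at 11.2% available Cl: 1956 / 0.112 = 17,460 g.
Volume: 17,460 g ÷ 1.08 g/mL = 16,170 mL.

16.2 L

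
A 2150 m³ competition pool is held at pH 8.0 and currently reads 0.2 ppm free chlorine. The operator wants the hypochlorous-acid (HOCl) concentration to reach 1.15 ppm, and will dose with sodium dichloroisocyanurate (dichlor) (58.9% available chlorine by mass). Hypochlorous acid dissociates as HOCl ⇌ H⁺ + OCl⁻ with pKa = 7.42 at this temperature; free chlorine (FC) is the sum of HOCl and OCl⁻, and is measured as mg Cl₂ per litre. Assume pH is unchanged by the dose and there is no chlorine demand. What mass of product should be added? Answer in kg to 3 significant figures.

19.4 kg

Volume: 2150 m³ = 2,150,000 L.
[OCl⁻]/[HOCl] = 10^(pH − pKa) = 10^(8.0 − 7.42) = 3.802; fraction as HOCl = 1/(1 + 3.802) = 0.2083.
Free chlorine required for 1.15 ppm HOCl: 1.15 / 0.2083 = 5.522 ppm.
FC to add: 5.522 − 0.2 = 5.322 mg/L as Cl₂.
Cl₂ equivalent: 5.322 mg/L × 2,150,000 L = 11,440 g.
Product at 58.9% available Cl: 11,440 / 0.589 = 19,430 g.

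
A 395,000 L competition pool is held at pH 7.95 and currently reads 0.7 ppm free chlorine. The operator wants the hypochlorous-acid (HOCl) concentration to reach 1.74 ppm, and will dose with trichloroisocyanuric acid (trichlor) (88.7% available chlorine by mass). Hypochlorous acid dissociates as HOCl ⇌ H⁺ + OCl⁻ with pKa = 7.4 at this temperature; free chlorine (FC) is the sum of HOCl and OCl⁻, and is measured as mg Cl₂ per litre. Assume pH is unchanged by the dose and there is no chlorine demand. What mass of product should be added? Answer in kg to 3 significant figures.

[OCl⁻]/[HOCl] = 10^(pH − pKa) = 10^(7.95 − 7.4) = 3.548; fraction as HOCl = 1/(1 + 3.548) = 0.2199.
Free chlorine required for 1.74 ppm HOCl: 1.74 / 0.2199 = 7.914 ppm.
FC to add: 7.914 − 0.7 = 7.214 mg/L as Cl₂.
Cl₂ equivalent: 7.214 mg/L × 395,000 L = 2849 g.
Product at 88.7% available Cl: 2849 / 0.887 = 3212 g.

3.21 kg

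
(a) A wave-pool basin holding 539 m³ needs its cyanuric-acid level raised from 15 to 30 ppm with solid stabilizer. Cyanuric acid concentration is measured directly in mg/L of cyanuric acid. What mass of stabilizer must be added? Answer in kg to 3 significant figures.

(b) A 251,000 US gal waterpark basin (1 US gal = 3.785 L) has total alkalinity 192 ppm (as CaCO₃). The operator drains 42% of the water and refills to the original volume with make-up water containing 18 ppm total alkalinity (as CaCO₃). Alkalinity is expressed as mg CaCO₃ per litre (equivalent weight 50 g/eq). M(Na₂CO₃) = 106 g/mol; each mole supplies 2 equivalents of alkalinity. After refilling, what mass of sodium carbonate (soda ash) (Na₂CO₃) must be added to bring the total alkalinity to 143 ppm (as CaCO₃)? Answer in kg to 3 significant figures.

(a) 8.09 kg; (b) 24.2 kg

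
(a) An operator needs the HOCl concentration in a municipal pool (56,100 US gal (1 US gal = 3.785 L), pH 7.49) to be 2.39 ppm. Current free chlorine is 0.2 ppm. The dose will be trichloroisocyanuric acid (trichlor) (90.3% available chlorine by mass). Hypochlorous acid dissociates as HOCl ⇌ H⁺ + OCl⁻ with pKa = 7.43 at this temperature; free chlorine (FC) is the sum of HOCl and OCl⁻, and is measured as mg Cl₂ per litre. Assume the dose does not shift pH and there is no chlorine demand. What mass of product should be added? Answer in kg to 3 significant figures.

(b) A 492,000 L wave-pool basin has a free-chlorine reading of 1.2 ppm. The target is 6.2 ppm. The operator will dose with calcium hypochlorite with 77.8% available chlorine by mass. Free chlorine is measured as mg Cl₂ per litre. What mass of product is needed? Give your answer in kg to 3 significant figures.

(a) 1.16 kg; (b) 3.16 kg

(a) Volume: 56,100 US gal × 3.785 L/gal = 212,338 L.
(a) [OCl⁻]/[HOCl] = 10^(pH − pKa) = 10^(7.49 − 7.43) = 1.148; fraction as HOCl = 1/(1 + 1.148) = 0.4655.
(a) Free chlorine required for 2.39 ppm HOCl: 2.39 / 0.4655 = 5.134 ppm.
(a) FC to add: 5.134 − 0.2 = 4.934 mg/L as Cl₂.
(a) Cl₂ equivalent: 4.934 mg/L × 212,338 L = 1048 g.
(a) Product at 90.3% available Cl: 1048 / 0.903 = 1160 g.

(b) Chlorine deficit: 6.2 − 1.2 = 5 ppm = 5 mg/L as Cl₂.
(b) Cl₂ equivalent needed: 5 mg/L × 492,000 L = 2,460,000 mg = 2460 g.
(b) Product at 77.8% available chlorine: 2460 / 0.778 = 3162 g.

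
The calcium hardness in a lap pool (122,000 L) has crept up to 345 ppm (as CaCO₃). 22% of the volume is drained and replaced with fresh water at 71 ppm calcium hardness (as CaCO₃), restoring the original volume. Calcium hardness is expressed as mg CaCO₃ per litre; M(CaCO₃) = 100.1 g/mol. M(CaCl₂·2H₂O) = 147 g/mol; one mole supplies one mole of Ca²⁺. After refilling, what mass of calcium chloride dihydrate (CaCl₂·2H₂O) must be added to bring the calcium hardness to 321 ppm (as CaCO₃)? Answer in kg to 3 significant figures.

6.50 kg

After draining 22% and refilling: 345 × 0.78 + 71 × 0.22 = 284.72 ppm.
Deficit to target: 321 − 284.72 = 36.28 mg/L.
As CaCO₃: 36.28 mg/L × 122,000 L = 4426 g; ÷ 100.1 = 44.22 mol Ca²⁺.
Mass: 44.22 × 147 = 6500 g.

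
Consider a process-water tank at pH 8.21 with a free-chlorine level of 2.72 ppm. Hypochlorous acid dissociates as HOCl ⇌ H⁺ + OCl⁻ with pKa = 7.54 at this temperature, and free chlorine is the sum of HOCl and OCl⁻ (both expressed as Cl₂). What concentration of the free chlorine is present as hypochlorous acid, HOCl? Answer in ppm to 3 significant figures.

[OCl⁻]/[HOCl] = 10^(pH − pKa) = 10^(8.21 − 7.54) = 10^0.67 = 4.677.
Fraction as HOCl = 1 / (1 + 4.677) = 0.1761.
HOCl = 0.1761 × 2.72 ppm = 0.4791 ppm.

0.479 ppm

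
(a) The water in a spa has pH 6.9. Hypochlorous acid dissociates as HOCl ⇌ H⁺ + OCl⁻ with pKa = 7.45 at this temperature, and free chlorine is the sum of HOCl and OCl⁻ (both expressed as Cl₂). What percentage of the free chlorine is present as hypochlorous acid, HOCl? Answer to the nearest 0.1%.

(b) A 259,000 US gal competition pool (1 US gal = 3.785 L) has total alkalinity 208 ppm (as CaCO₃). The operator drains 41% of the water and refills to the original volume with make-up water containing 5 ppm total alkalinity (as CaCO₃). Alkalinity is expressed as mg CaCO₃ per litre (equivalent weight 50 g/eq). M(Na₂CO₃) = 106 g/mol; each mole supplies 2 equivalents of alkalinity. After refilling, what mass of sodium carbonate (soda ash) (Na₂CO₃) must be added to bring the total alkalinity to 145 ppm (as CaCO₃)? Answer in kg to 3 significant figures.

(a) 78.0%; (b) 21.0 kg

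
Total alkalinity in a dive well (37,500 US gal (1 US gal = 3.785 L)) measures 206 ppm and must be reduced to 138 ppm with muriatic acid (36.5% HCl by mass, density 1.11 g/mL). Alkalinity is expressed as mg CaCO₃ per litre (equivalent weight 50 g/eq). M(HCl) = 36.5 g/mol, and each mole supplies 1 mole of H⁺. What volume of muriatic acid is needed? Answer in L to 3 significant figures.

Volume: 37,500 US gal × 3.785 L/gal = 141,938 L.
Alkalinity to neutralize: (206 − 138) = 68 mg/L as CaCO₃ × 141,938 L = 9652 g as CaCO₃.
Equivalents of H⁺ required: 9652 ÷ 50 g/eq = 193 eq = 193 mol HCl.
Mass of HCl: 193 × 36.5 = 7046 g.
Mass of 36.5% solution: 7046 / 0.365 = 19,300 g.
Volume: 19,300 g ÷ 1.11 g/mL = 17,390 mL.

17.4 L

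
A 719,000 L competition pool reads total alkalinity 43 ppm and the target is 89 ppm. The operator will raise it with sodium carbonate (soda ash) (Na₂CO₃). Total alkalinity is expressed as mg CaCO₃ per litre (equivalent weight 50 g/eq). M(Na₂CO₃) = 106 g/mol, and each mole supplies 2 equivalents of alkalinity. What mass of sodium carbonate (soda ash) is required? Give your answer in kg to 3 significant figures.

Alkalinity to add: (89 − 43) = 46 mg/L as CaCO₃ × 719,000 L = 33,070 g as CaCO₃.
Equivalents: 33,070 g ÷ 50 g/eq = 661.5 eq.
Each mole of Na₂CO₃ supplies 2 eq, so 661.5 / 2 = 330.7 mol.
Mass: 330.7 mol × 106 g/mol = 35,060 g.

35.1 kg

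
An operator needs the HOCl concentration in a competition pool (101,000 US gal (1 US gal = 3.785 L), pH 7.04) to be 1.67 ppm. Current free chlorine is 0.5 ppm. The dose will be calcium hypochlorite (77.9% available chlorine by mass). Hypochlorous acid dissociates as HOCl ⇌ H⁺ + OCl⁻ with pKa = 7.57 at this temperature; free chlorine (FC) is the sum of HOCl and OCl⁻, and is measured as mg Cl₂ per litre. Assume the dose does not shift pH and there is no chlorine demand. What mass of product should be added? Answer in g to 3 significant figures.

816 g

Volume: 101,000 US gal × 3.785 L/gal = 382,285 L.
[OCl⁻]/[HOCl] = 10^(pH − pKa) = 10^(7.04 − 7.57) = 0.2951; fraction as HOCl = 1/(1 + 0.2951) = 0.7721.
Free chlorine required for 1.67 ppm HOCl: 1.67 / 0.7721 = 2.163 ppm.
FC to add: 2.163 − 0.5 = 1.663 mg/L as Cl₂.
Cl₂ equivalent: 1.663 mg/L × 382,285 L = 635.7 g.
Product at 77.9% available Cl: 635.7 / 0.779 = 816 g.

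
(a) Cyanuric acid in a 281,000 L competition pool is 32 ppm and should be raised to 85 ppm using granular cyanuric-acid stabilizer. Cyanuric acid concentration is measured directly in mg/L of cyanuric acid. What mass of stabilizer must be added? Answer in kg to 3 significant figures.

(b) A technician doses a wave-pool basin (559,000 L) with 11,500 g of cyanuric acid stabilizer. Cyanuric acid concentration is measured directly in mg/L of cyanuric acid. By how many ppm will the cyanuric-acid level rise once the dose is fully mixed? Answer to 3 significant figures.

(a) CYA to add: (85 − 32) = 53 mg/L × 281,000 L = 14,890 g cyanuric acid.

(b) Rise: 11,500 g / 559,000 L × 1000 = 20.57 mg/L.

(a) 14.9 kg; (b) 20.6 ppm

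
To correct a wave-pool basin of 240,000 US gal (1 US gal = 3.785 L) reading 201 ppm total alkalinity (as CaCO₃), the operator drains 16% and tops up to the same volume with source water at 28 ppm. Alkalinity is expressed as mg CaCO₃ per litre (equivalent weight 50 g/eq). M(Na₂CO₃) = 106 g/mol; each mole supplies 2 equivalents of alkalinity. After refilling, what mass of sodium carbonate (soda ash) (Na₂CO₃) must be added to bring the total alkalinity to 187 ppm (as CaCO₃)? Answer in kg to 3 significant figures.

13.2 kg

Volume: 240,000 US gal × 3.785 L/gal = 908,400 L.
After draining 16% and refilling: 201 × 0.84 + 28 × 0.16 = 173.32 ppm.
Deficit to target: 187 − 173.32 = 13.68 mg/L.
As CaCO₃: 13.68 mg/L × 908,400 L = 12,430 g; ÷ 50 g/eq ÷ 2 = 124.3 mol Na₂CO₃.
Mass: 124.3 × 106 = 13,170 g.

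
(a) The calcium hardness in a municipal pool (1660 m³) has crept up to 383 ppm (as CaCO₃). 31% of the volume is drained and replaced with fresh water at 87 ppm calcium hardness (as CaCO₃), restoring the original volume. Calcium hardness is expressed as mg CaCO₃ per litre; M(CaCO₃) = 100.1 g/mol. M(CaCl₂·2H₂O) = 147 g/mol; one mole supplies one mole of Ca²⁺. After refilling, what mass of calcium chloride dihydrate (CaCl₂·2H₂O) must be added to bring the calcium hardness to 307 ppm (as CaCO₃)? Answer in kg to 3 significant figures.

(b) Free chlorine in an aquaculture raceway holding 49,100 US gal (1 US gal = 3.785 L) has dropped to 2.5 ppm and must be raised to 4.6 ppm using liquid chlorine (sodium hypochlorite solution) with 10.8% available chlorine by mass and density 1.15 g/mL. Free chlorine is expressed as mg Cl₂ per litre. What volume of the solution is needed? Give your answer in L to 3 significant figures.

(a) 38.4 kg; (b) 3.14 L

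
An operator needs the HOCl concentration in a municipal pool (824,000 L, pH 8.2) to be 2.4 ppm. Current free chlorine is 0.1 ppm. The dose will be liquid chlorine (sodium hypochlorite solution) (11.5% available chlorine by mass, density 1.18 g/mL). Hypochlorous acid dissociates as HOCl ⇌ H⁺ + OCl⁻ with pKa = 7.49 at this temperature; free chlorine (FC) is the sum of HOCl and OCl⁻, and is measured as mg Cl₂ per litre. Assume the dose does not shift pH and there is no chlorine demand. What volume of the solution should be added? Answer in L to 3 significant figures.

88.7 L

[OCl⁻]/[HOCl] = 10^(pH − pKa) = 10^(8.2 − 7.49) = 5.129; fraction as HOCl = 1/(1 + 5.129) = 0.1632.
Free chlorine required for 2.4 ppm HOCl: 2.4 / 0.1632 = 14.71 ppm.
FC to add: 14.71 − 0.1 = 14.61 mg/L as Cl₂.
Cl₂ equivalent: 14.61 mg/L × 824,000 L = 12,040 g.
Product at 11.5% available Cl: 12,040 / 0.115 = 104,700 g.
Volume: 104,700 g ÷ 1.18 g/mL = 88,710 mL.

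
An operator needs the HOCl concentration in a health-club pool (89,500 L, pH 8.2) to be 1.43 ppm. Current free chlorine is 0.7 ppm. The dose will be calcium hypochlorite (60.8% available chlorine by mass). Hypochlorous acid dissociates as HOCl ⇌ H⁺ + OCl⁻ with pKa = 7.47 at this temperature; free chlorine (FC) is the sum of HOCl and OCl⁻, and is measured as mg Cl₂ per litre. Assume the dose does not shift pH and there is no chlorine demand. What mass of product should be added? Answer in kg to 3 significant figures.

[OCl⁻]/[HOCl] = 10^(pH − pKa) = 10^(8.2 − 7.47) = 5.37; fraction as HOCl = 1/(1 + 5.37) = 0.157.
Free chlorine required for 1.43 ppm HOCl: 1.43 / 0.157 = 9.11 ppm.
FC to add: 9.11 − 0.7 = 8.41 mg/L as Cl₂.
Cl₂ equivalent: 8.41 mg/L × 89,500 L = 752.7 g.
Product at 60.8% available Cl: 752.7 / 0.608 = 1238 g.

1.24 kg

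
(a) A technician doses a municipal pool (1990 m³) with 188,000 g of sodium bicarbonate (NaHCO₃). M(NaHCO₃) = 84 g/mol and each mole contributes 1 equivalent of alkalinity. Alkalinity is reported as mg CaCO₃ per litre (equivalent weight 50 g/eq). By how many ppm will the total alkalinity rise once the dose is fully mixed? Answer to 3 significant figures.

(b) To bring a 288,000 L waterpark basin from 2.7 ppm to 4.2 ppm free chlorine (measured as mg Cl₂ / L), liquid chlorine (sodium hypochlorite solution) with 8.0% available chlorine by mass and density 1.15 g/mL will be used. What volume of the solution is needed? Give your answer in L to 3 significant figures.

(a) 56.2 ppm; (b) 4.70 L

(a) Volume: 1990 m³ = 1,990,000 L.
(a) Moles of NaHCO₃: 188,000 g ÷ 84 g/mol = 2238 mol → 2238 eq of alkalinity.
(a) As CaCO₃: 2238 eq × 50 g/eq = 111,900 g.
(a) Rise: 111,900 g / 1,990,000 L × 1000 = 56.23 mg/L.

(b) Chlorine deficit: 4.2 − 2.7 = 1.5 ppm = 1.5 mg/L as Cl₂.
(b) Cl₂ equivalent needed: 1.5 mg/L × 288,000 L = 432,000 mg = 432 g.
(b) Product at 8.0% available chlorine: 432 / 0.08 = 5400 g.
(b) Volume at density 1.15 g/mL: 5400 g ÷ 1.15 g/mL = 4696 mL.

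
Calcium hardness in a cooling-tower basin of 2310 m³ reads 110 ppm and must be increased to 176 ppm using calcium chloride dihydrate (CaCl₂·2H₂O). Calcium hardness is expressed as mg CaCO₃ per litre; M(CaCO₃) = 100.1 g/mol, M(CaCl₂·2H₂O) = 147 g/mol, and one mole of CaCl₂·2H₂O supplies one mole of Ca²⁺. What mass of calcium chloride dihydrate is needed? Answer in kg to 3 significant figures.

224 kg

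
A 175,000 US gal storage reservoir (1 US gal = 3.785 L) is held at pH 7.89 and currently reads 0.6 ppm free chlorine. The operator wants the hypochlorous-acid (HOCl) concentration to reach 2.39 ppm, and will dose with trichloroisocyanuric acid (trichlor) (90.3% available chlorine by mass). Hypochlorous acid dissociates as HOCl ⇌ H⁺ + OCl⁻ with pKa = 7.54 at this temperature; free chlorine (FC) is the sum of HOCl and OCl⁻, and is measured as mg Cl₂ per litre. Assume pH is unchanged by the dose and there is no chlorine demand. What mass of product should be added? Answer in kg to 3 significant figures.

5.24 kg

Volume: 175,000 US gal × 3.785 L/gal = 662,375 L.
[OCl⁻]/[HOCl] = 10^(pH − pKa) = 10^(7.89 − 7.54) = 2.239; fraction as HOCl = 1/(1 + 2.239) = 0.3088.
Free chlorine required for 2.39 ppm HOCl: 2.39 / 0.3088 = 7.741 ppm.
FC to add: 7.741 − 0.6 = 7.141 mg/L as Cl₂.
Cl₂ equivalent: 7.141 mg/L × 662,375 L = 4730 g.
Product at 90.3% available Cl: 4730 / 0.903 = 5238 g.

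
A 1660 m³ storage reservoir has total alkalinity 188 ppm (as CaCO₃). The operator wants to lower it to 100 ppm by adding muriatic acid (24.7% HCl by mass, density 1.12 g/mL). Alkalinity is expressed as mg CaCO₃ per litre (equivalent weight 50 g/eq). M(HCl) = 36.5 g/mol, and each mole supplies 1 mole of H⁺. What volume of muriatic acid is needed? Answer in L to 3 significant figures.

385 L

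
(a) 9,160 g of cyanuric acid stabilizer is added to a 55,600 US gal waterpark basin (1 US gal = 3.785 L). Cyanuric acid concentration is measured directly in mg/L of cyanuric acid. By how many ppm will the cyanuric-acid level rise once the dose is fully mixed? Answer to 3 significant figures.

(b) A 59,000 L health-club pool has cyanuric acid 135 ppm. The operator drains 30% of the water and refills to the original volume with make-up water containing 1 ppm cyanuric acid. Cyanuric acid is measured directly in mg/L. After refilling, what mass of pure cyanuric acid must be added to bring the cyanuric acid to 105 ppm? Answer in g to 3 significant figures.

(a) Volume: 55,600 US gal × 3.785 L/gal = 210,446 L.
(a) Rise: 9,160 g / 210,446 L × 1000 = 43.53 mg/L.

(b) After draining 30% and refilling: 135 × 0.70 + 1 × 0.30 = 94.8 ppm.
(b) Deficit to target: 105 − 94.8 = 10.2 mg/L.
(b) Mass: 10.2 mg/L × 59,000 L = 601.8 g cyanuric acid.

(a) 43.5 ppm; (b) 602 g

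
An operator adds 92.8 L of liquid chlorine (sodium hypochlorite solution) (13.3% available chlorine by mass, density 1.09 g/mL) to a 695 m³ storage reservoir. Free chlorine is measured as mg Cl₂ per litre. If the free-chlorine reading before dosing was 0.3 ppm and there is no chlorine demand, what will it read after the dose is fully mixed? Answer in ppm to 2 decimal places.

Volume: 695 m³ = 695,000 L.
Mass of solution: 92.8 L × 1000 mL/L × 1.09 g/mL = 101,200 g.
Available chlorine delivered: 101,200 g × 0.133 = 13,450 g as Cl₂.
Concentration rise: 13,450 g / 695,000 L = 19.36 mg/L = 19.36 ppm.
Final FC: 0.3 + 19.36 = 19.66 ppm.

19.66 ppm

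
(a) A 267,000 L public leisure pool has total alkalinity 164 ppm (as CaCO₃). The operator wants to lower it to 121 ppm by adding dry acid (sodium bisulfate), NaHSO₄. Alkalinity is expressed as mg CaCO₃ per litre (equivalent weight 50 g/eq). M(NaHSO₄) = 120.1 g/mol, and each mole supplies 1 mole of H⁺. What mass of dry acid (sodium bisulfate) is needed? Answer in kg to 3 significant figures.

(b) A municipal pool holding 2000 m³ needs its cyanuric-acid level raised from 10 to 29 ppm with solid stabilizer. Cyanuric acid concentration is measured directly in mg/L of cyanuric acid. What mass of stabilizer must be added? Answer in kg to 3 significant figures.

(a) 27.6 kg; (b) 38.0 kg

(a) Alkalinity to neutralize: (164 − 121) = 43 mg/L as CaCO₃ × 267,000 L = 11,480 g as CaCO₃.
(a) Equivalents of H⁺ required: 11,480 ÷ 50 g/eq = 229.6 eq = 229.6 mol NaHSO₄.
(a) Mass of NaHSO₄: 229.6 × 120.1 = 27,580 g.

(b) Volume: 2000 m³ = 2,000,000 L.
(b) CYA to add: (29 − 10) = 19 mg/L × 2,000,000 L = 38,000 g cyanuric acid.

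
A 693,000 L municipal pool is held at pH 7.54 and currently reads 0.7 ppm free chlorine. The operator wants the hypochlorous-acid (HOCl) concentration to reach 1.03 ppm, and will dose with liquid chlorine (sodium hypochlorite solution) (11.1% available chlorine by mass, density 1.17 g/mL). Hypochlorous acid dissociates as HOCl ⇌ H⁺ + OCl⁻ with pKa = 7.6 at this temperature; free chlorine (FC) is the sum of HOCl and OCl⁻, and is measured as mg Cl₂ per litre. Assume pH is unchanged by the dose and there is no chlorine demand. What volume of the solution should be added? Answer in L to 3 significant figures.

6.55 L

[OCl⁻]/[HOCl] = 10^(pH − pKa) = 10^(7.54 − 7.6) = 0.871; fraction as HOCl = 1/(1 + 0.871) = 0.5345.
Free chlorine required for 1.03 ppm HOCl: 1.03 / 0.5345 = 1.927 ppm.
FC to add: 1.927 − 0.7 = 1.227 mg/L as Cl₂.
Cl₂ equivalent: 1.227 mg/L × 693,000 L = 850.4 g.
Product at 11.1% available Cl: 850.4 / 0.111 = 7661 g.
Volume: 7661 g ÷ 1.17 g/mL = 6548 mL.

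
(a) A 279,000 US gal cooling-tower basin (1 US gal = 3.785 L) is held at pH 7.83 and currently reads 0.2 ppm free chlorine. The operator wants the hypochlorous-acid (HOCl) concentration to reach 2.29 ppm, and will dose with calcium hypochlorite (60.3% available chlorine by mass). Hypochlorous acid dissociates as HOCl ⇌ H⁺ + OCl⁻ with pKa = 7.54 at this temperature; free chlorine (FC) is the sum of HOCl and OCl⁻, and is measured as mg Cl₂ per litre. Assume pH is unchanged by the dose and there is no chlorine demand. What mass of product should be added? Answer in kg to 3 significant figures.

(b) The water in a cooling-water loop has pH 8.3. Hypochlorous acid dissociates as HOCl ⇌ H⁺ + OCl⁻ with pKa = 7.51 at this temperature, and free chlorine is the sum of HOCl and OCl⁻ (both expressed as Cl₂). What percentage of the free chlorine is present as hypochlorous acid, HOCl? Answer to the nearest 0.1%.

(a) 11.5 kg; (b) 14.0%

(a) Volume: 279,000 US gal × 3.785 L/gal = 1,056,015 L.
(a) [OCl⁻]/[HOCl] = 10^(pH − pKa) = 10^(7.83 − 7.54) = 1.95; fraction as HOCl = 1/(1 + 1.95) = 0.339.
(a) Free chlorine required for 2.29 ppm HOCl: 2.29 / 0.339 = 6.755 ppm.
(a) FC to add: 6.755 − 0.2 = 6.555 mg/L as Cl₂.
(a) Cl₂ equivalent: 6.555 mg/L × 1,056,015 L = 6922 g.
(a) Product at 60.3% available Cl: 6922 / 0.603 = 11,480 g.

(b) [OCl⁻]/[HOCl] = 10^(pH − pKa) = 10^(8.3 − 7.51) = 10^0.79 = 6.166.
(b) Fraction as HOCl = 1 / (1 + 6.166) = 0.1395.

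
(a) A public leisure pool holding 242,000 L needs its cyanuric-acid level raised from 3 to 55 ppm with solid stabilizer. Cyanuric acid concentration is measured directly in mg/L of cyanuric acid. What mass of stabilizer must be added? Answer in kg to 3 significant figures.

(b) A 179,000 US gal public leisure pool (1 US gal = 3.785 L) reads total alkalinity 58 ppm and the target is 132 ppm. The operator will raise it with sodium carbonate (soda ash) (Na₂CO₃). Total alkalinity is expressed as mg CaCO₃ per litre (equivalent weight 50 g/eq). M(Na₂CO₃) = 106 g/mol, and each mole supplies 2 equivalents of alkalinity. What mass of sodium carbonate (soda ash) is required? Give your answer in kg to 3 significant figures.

(a) 12.6 kg; (b) 53.1 kg

(a) CYA to add: (55 − 3) = 52 mg/L × 242,000 L = 12,580 g cyanuric acid.

(b) Volume: 179,000 US gal × 3.785 L/gal = 677,515 L.
(b) Alkalinity to add: (132 − 58) = 74 mg/L as CaCO₃ × 677,515 L = 50,140 g as CaCO₃.
(b) Equivalents: 50,140 g ÷ 50 g/eq = 1003 eq.
(b) Each mole of Na₂CO₃ supplies 2 eq, so 1003 / 2 = 501.4 mol.
(b) Mass: 501.4 mol × 106 g/mol = 53,140 g.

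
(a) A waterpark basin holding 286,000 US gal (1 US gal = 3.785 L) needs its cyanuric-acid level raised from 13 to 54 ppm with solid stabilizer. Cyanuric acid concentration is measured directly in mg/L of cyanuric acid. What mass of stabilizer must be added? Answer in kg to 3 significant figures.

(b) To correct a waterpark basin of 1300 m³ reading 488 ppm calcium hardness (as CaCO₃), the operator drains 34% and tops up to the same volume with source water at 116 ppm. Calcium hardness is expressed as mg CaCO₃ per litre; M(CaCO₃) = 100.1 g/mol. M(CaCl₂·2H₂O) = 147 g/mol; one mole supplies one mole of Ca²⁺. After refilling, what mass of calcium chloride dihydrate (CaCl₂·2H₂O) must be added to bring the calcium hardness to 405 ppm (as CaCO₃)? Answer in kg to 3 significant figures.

(a) 44.4 kg; (b) 83.0 kg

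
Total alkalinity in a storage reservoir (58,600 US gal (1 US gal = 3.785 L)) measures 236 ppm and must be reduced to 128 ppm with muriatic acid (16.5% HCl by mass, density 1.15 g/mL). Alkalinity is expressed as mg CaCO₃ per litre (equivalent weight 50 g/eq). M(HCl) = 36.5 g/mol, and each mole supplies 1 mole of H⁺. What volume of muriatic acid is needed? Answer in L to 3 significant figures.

Volume: 58,600 US gal × 3.785 L/gal = 221,801 L.
Alkalinity to neutralize: (236 − 128) = 108 mg/L as CaCO₃ × 221,801 L = 23,950 g as CaCO₃.
Equivalents of H⁺ required: 23,950 ÷ 50 g/eq = 479.1 eq = 479.1 mol HCl.
Mass of HCl: 479.1 × 36.5 = 17,490 g.
Mass of 16.5% solution: 17,490 / 0.165 = 106,000 g.
Volume: 106,000 g ÷ 1.15 g/mL = 92,160 mL.

92.2 L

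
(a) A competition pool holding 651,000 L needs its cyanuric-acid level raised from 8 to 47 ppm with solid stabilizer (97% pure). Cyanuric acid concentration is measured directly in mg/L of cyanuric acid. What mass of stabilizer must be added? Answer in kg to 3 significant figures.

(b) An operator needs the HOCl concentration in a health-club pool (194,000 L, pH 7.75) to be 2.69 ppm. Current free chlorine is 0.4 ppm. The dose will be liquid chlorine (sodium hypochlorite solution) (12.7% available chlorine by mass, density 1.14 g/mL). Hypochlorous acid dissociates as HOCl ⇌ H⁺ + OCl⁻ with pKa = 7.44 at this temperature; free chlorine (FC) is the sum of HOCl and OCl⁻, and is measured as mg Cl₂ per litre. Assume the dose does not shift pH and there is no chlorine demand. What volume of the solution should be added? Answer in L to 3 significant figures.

(a) CYA to add: (47 − 8) = 39 mg/L × 651,000 L = 25,390 g cyanuric acid.
(a) At 97% purity: 25,390 / 0.97 = 26,170 g product.

(b) [OCl⁻]/[HOCl] = 10^(pH − pKa) = 10^(7.75 − 7.44) = 2.042; fraction as HOCl = 1/(1 + 2.042) = 0.3288.
(b) Free chlorine required for 2.69 ppm HOCl: 2.69 / 0.3288 = 8.182 ppm.
(b) FC to add: 8.182 − 0.4 = 7.782 mg/L as Cl₂.
(b) Cl₂ equivalent: 7.782 mg/L × 194,000 L = 1510 g.
(b) Product at 12.7% available Cl: 1510 / 0.127 = 11,890 g.
(b) Volume: 11,890 g ÷ 1.14 g/mL = 10,430 mL.

(a) 26.2 kg; (b) 10.4 L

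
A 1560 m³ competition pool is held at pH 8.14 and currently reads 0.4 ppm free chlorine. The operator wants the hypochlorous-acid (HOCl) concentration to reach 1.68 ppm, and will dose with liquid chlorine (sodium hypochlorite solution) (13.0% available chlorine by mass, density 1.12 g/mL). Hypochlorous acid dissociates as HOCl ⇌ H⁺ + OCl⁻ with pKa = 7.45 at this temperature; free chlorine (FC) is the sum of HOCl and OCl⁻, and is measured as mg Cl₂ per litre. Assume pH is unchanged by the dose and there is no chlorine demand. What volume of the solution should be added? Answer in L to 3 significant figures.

Volume: 1560 m³ = 1,560,000 L.
[OCl⁻]/[HOCl] = 10^(pH − pKa) = 10^(8.14 − 7.45) = 4.898; fraction as HOCl = 1/(1 + 4.898) = 0.1696.
Free chlorine required for 1.68 ppm HOCl: 1.68 / 0.1696 = 9.908 ppm.
FC to add: 9.908 − 0.4 = 9.508 mg/L as Cl₂.
Cl₂ equivalent: 9.508 mg/L × 1,560,000 L = 14,830 g.
Product at 13.0% available Cl: 14,830 / 0.13 = 114,100 g.
Volume: 114,100 g ÷ 1.12 g/mL = 101,900 mL.

102 L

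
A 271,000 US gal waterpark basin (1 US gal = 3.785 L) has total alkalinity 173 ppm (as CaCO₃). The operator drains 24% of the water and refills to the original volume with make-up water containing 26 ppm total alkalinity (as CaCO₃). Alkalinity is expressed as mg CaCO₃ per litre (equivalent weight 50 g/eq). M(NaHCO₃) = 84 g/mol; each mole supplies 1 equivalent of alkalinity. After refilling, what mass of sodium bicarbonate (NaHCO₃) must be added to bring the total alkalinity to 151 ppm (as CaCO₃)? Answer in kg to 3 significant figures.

22.9 kg

Volume: 271,000 US gal × 3.785 L/gal = 1,025,735 L.
After draining 24% and refilling: 173 × 0.76 + 26 × 0.24 = 137.72 ppm.
Deficit to target: 151 − 137.72 = 13.28 mg/L.
As CaCO₃: 13.28 mg/L × 1,025,735 L = 13,620 g; ÷ 50 g/eq ÷ 1 = 272.4 mol NaHCO₃.
Mass: 272.4 × 84 = 22,880 g.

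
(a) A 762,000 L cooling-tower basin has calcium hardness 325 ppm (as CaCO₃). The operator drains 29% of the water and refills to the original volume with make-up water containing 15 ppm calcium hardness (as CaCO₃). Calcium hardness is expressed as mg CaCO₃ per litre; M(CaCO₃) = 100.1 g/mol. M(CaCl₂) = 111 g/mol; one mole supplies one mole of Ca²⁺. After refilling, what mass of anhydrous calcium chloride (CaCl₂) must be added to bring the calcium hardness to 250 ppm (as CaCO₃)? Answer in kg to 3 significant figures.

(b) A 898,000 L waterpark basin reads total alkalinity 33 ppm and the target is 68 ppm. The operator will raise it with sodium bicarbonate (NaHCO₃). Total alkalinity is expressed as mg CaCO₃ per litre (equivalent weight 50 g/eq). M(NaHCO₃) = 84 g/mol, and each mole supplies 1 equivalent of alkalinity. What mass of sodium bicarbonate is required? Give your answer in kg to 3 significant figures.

(a) After draining 29% and refilling: 325 × 0.71 + 15 × 0.29 = 235.1 ppm.
(a) Deficit to target: 250 − 235.1 = 14.9 mg/L.
(a) As CaCO₃: 14.9 mg/L × 762,000 L = 11,350 g; ÷ 100.1 = 113.4 mol Ca²⁺.
(a) Mass: 113.4 × 111 = 12,590 g.

(b) Alkalinity to add: (68 − 33) = 35 mg/L as CaCO₃ × 898,000 L = 31,430 g as CaCO₃.
(b) Equivalents: 31,430 g ÷ 50 g/eq = 628.6 eq.
(b) NaHCO₃ supplies 1 eq per mole → 628.6 mol.
(b) Mass: 628.6 mol × 84 g/mol = 52,800 g.

(a) 12.6 kg; (b) 52.8 kg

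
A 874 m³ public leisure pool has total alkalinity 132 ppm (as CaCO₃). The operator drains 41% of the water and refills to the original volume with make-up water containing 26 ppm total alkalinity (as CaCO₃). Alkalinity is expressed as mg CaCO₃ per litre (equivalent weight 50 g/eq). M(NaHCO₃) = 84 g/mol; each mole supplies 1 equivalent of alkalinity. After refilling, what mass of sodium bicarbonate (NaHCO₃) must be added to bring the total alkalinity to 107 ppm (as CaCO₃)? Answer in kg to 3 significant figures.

27.1 kg

Volume: 874 m³ = 874,000 L.
After draining 41% and refilling: 132 × 0.59 + 26 × 0.41 = 88.54 ppm.
Deficit to target: 107 − 88.54 = 18.46 mg/L.
As CaCO₃: 18.46 mg/L × 874,000 L = 16,130 g; ÷ 50 g/eq ÷ 1 = 322.7 mol NaHCO₃.
Mass: 322.7 × 84 = 27,110 g.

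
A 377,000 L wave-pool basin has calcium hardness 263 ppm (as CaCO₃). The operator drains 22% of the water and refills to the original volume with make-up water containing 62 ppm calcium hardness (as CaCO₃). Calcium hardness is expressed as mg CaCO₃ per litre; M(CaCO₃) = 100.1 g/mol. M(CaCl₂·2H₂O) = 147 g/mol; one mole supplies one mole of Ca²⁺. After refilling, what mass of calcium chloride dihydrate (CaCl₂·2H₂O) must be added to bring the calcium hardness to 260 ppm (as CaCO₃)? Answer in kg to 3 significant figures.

22.8 kg

After draining 22% and refilling: 263 × 0.78 + 62 × 0.22 = 218.78 ppm.
Deficit to target: 260 − 218.78 = 41.22 mg/L.
As CaCO₃: 41.22 mg/L × 377,000 L = 15,540 g; ÷ 100.1 = 155.2 mol Ca²⁺.
Mass: 155.2 × 147 = 22,820 g.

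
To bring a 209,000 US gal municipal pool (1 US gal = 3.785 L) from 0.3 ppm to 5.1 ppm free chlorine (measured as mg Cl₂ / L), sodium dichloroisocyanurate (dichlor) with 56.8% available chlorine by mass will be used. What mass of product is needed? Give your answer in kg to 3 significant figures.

6.69 kg

Volume: 209,000 US gal × 3.785 L/gal = 791,065 L.
Chlorine deficit: 5.1 − 0.3 = 4.8 ppm = 4.8 mg/L as Cl₂.
Cl₂ equivalent needed: 4.8 mg/L × 791,065 L = 3,797,000 mg = 3797 g.
Product at 56.8% available chlorine: 3797 / 0.568 = 6685 g.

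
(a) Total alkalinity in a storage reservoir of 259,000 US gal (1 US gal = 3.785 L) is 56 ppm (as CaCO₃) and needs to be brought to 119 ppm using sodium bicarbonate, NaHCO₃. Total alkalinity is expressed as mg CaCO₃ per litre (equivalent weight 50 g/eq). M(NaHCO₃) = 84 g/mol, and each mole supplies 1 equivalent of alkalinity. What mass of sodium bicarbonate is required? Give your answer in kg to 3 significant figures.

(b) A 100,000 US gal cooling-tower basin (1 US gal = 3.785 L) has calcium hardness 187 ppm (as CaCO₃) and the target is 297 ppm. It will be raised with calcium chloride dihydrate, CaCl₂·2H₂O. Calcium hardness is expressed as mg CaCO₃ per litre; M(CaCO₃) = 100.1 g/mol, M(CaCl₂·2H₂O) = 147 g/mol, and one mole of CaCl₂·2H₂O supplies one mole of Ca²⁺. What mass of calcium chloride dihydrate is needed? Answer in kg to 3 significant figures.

(a) Volume: 259,000 US gal × 3.785 L/gal = 980,315 L.
(a) Alkalinity to add: (119 − 56) = 63 mg/L as CaCO₃ × 980,315 L = 61,760 g as CaCO₃.
(a) Equivalents: 61,760 g ÷ 50 g/eq = 1235 eq.
(a) NaHCO₃ supplies 1 eq per mole → 1235 mol.
(a) Mass: 1235 mol × 84 g/mol = 103,800 g.

(b) Volume: 100,000 US gal × 3.785 L/gal = 378,500 L.
(b) Hardness to add: (297 − 187) = 110 mg/L as CaCO₃ × 378,500 L = 41,640 g as CaCO₃.
(b) Moles of Ca²⁺ (1 mol Ca²⁺ ≡ 1 mol CaCO₃): 41,640 / 100.1 g/mol = 415.9 mol.
(b) Mass of CaCl₂·2H₂O: 415.9 × 147 = 61,140 g.

(a) 104 kg; (b) 61.1 kg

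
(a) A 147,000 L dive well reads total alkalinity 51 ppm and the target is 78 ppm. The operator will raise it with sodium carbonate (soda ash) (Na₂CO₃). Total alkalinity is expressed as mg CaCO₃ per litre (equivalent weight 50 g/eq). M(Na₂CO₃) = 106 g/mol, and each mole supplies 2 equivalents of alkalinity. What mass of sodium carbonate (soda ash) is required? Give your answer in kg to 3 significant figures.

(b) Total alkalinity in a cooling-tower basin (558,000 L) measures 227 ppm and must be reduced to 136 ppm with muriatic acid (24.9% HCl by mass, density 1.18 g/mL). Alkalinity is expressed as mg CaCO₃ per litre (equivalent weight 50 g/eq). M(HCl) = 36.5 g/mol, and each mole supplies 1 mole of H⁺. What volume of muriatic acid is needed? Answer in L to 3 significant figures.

(a) 4.21 kg; (b) 126 L

(a) Alkalinity to add: (78 − 51) = 27 mg/L as CaCO₃ × 147,000 L = 3969 g as CaCO₃.
(a) Equivalents: 3969 g ÷ 50 g/eq = 79.38 eq.
(a) Each mole of Na₂CO₃ supplies 2 eq, so 79.38 / 2 = 39.69 mol.
(a) Mass: 39.69 mol × 106 g/mol = 4207 g.

(b) Alkalinity to neutralize: (227 − 136) = 91 mg/L as CaCO₃ × 558,000 L = 50,780 g as CaCO₃.
(b) Equivalents of H⁺ required: 50,780 ÷ 50 g/eq = 1016 eq = 1016 mol HCl.
(b) Mass of HCl: 1016 × 36.5 = 37,070 g.
(b) Mass of 24.9% solution: 37,070 / 0.249 = 148,900 g.
(b) Volume: 148,900 g ÷ 1.18 g/mL = 126,200 mL.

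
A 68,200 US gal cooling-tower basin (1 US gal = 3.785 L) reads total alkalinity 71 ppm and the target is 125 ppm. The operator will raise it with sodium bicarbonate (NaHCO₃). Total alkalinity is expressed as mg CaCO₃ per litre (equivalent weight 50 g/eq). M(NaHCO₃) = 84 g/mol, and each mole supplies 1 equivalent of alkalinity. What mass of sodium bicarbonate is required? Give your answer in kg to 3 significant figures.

Volume: 68,200 US gal × 3.785 L/gal = 258,137 L.
Alkalinity to add: (125 − 71) = 54 mg/L as CaCO₃ × 258,137 L = 13,940 g as CaCO₃.
Equivalents: 13,940 g ÷ 50 g/eq = 278.8 eq.
NaHCO₃ supplies 1 eq per mole → 278.8 mol.
Mass: 278.8 mol × 84 g/mol = 23,420 g.

23.4 kg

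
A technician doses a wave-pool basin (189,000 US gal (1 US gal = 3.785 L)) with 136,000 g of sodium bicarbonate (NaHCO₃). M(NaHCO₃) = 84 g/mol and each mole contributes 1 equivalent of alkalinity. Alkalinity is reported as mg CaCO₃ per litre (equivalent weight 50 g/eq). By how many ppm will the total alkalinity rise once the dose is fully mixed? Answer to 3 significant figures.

Volume: 189,000 US gal × 3.785 L/gal = 715,365 L.
Moles of NaHCO₃: 136,000 g ÷ 84 g/mol = 1619 mol → 1619 eq of alkalinity.
As CaCO₃: 1619 eq × 50 g/eq = 80,950 g.
Rise: 80,950 g / 715,365 L × 1000 = 113.2 mg/L.

113 ppm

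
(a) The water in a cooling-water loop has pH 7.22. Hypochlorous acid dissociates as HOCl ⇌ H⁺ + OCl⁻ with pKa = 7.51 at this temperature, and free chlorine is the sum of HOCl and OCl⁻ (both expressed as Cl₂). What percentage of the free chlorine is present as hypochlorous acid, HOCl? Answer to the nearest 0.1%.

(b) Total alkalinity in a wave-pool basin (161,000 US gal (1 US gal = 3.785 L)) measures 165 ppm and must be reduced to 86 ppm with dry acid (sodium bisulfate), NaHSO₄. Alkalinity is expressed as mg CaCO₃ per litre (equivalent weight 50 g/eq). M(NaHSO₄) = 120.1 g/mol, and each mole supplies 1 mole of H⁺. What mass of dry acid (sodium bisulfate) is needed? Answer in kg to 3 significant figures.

(a) 66.1%; (b) 116 kg

(a) [OCl⁻]/[HOCl] = 10^(pH − pKa) = 10^(7.22 − 7.51) = 10^-0.29 = 0.5129.
(a) Fraction as HOCl = 1 / (1 + 0.5129) = 0.661.

(b) Volume: 161,000 US gal × 3.785 L/gal = 609,385 L.
(b) Alkalinity to neutralize: (165 − 86) = 79 mg/L as CaCO₃ × 609,385 L = 48,140 g as CaCO₃.
(b) Equivalents of H⁺ required: 48,140 ÷ 50 g/eq = 962.8 eq = 962.8 mol NaHSO₄.
(b) Mass of NaHSO₄: 962.8 × 120.1 = 115,600 g.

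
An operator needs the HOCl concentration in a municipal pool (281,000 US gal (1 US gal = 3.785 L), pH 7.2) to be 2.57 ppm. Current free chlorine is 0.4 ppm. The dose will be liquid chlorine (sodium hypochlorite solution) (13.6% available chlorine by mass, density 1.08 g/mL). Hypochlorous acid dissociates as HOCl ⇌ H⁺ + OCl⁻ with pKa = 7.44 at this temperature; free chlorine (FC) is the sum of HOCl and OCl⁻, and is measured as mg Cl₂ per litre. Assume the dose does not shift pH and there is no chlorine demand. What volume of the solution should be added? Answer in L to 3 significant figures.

26.4 L

Volume: 281,000 US gal × 3.785 L/gal = 1,063,585 L.
[OCl⁻]/[HOCl] = 10^(pH − pKa) = 10^(7.2 − 7.44) = 0.5754; fraction as HOCl = 1/(1 + 0.5754) = 0.6347.
Free chlorine required for 2.57 ppm HOCl: 2.57 / 0.6347 = 4.049 ppm.
FC to add: 4.049 − 0.4 = 3.649 mg/L as Cl₂.
Cl₂ equivalent: 3.649 mg/L × 1,063,585 L = 3881 g.
Product at 13.6% available Cl: 3881 / 0.136 = 28,540 g.
Volume: 28,540 g ÷ 1.08 g/mL = 26,420 mL.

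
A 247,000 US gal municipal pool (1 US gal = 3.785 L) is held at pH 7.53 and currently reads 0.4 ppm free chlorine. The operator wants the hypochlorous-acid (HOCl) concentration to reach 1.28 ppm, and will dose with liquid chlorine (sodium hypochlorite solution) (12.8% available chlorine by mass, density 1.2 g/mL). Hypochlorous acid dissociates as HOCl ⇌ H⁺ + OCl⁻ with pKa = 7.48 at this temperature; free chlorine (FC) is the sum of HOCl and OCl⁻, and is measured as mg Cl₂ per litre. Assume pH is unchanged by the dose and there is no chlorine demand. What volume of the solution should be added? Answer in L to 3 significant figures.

Volume: 247,000 US gal × 3.785 L/gal = 934,895 L.
[OCl⁻]/[HOCl] = 10^(pH − pKa) = 10^(7.53 − 7.48) = 1.122; fraction as HOCl = 1/(1 + 1.122) = 0.4712.
Free chlorine required for 1.28 ppm HOCl: 1.28 / 0.4712 = 2.716 ppm.
FC to add: 2.716 − 0.4 = 2.316 mg/L as Cl₂.
Cl₂ equivalent: 2.316 mg/L × 934,895 L = 2165 g.
Product at 12.8% available Cl: 2165 / 0.128 = 16,920 g.
Volume: 16,920 g ÷ 1.2 g/mL = 14,100 mL.

14.1 L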